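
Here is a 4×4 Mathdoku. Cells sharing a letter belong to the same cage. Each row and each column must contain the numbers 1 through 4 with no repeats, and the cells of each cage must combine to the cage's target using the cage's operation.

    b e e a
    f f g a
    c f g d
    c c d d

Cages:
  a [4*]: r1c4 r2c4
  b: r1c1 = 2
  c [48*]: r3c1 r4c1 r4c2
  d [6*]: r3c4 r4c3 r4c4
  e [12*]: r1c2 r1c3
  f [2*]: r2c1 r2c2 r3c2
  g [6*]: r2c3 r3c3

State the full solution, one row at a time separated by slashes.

2 3 4 1 / 1 2 3 4 / 4 1 2 3 / 3 4 1 2

Cage b is given, which forces r1c1 = 2.
Cage f has product 2; hence r2c1 = 1.
Cage f needs product 2, leaving r2c2 = 2.
Row 2 already has 2, leaving r2c3 = 3.
Row 2 already has 1, which forces r2c4 = 4.
The 3 cells of cage c must have product 48, so r3c1 = 4.
Cage f has product 2; hence r3c2 = 1.
3 is placed in column 3, leaving r3c3 = 2.
2 is placed in row 3; hence r3c4 = 3.
Cage c needs product 48; hence r4c1 = 3.
Cage c needs product 48; hence r4c2 = 4.
Column 3 already has 2, leaving r4c3 = 1.
1 is placed in row 4, so r4c4 = 2.
Column 2 already has 4, which forces r1c2 = 3.
3 is placed in column 3; hence r1c3 = 4.
Column 4 already has 4, which forces r1c4 = 1.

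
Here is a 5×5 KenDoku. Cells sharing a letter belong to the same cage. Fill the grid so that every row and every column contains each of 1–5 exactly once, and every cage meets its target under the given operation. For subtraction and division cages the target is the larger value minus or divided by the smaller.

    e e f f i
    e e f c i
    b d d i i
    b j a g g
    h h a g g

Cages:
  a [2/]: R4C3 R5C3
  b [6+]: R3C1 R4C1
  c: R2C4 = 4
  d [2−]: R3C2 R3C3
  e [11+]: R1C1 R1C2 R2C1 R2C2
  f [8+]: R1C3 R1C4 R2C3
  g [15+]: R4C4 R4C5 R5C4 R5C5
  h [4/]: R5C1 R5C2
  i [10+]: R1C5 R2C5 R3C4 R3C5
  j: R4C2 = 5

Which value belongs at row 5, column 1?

C is a freebie, so R2C4 = 4.
Cage j is a single given cell; hence R4C2 = 5.
The 4 cells of cage g must have sum 15, which forces R4C4 = 3.
The 4 cells of cage g must have sum 15, so R4C5 = 4.
Cage g needs sum 15; hence R5C4 = 5.
The 4 cells of cage g must have sum 15, which forces R5C5 = 3.
Cage i has sum 10, so R3C4 = 2.
2 is placed in column 4, which forces R1C4 = 1.
In row 3, 4 can only go at R3C1, so R3C1 = 4.
The two cells of cage b must have sum 6, so R4C1 = 2.
Row 4 now contains 2, which forces R4C3 = 1.
Column 1 now contains 4, so R5C1 = 1.
Cage h needs two cells with quotient 4, which forces R5C2 = 4.
Row 5 already has 4; hence R5C3 = 2.
Cage e needs sum 11, so R1C2 = 2.
Cage f has sum 8, leaving R1C3 = 4.
Row 1 already has 2, which forces R1C5 = 5.
Cage e needs sum 11, which forces R2C2 = 1.
Cage f needs sum 8; hence R2C3 = 3.
Row 2 now contains 1, leaving R2C5 = 2.
Column 2 already has 1, leaving R3C2 = 3.
3 is placed in column 3; hence R3C3 = 5.
5 is placed in column 5; hence R3C5 = 1.
Row 1 already has 5, so R1C1 = 3.
3 is placed in row 2, so R2C1 = 5.
The full grid is 3 2 4 1 5 / 5 1 3 4 2 / 4 3 5 2 1 / 2 5 1 3 4 / 1 4 2 5 3.

1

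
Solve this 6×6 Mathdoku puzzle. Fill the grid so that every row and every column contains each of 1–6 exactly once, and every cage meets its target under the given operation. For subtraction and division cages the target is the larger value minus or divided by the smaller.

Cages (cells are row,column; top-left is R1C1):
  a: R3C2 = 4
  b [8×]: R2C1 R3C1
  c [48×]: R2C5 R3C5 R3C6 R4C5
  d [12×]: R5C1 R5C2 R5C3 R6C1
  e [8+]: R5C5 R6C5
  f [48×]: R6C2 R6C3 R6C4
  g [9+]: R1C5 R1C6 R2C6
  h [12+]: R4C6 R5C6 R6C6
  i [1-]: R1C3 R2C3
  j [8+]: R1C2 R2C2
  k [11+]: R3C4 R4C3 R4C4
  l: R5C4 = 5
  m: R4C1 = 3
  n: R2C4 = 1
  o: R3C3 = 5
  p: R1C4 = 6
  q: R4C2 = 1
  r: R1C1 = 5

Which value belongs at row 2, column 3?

R is a freebie, so R1C1 = 5.
P is a freebie, leaving R1C4 = 6.
Cage n is a single given cell, leaving R2C4 = 1.
A is a freebie, so R3C2 = 4.
O is a freebie, which forces R3C3 = 5.
Cage m is given, so R4C1 = 3.
Cage q is given, so R4C2 = 1.
Cage l is given; hence R5C4 = 5.
The two cells of cage b must have product 8; hence R2C1 = 4.
Row 3 now contains 4, leaving R3C1 = 2.
The 3 cells of cage k must have sum 11, so R3C4 = 3.
The 3 cells of cage k must have sum 11; hence R4C3 = 6.
Cage k needs sum 11, which forces R4C4 = 2.
Row 4 now contains 2; hence R4C5 = 4.
Row 4 already has 4, leaving R4C6 = 5.
Column 1 already has 2, which forces R6C1 = 1.
2 is placed in column 4, which forces R6C4 = 4.
Cage c needs product 48; hence R2C5 = 2.
Column 1 now contains 1, leaving R5C1 = 6.
Cage d has product 12; hence R5C2 = 2.
Cage d needs product 12, leaving R5C3 = 1.
Row 5 now contains 6; hence R5C5 = 3.
1 is placed in row 5, leaving R5C6 = 4.
Cage f has product 48; hence R6C2 = 6.
Row 6 already has 4; hence R6C3 = 2.
Row 6 already has 6, which forces R6C5 = 5.
Row 6 already has 6, so R6C6 = 3.
Column 2 already has 2; hence R1C2 = 3.
The two cells of cage i must have difference 1; hence R1C3 = 4.
Column 5 already has 3, so R1C5 = 1.
Cage g needs sum 9; hence R1C6 = 2.
Column 2 now contains 6, leaving R2C2 = 5.
2 is placed in row 2, leaving R2C3 = 3.
3 is placed in column 6, so R2C6 = 6.
Column 5 already has 1, which forces R3C5 = 6.
Column 6 now contains 6, so R3C6 = 1.
Completed grid: 5 3 4 6 1 2 / 4 5 3 1 2 6 / 2 4 5 3 6 1 / 3 1 6 2 4 5 / 6 2 1 5 3 4 / 1 6 2 4 5 3.

3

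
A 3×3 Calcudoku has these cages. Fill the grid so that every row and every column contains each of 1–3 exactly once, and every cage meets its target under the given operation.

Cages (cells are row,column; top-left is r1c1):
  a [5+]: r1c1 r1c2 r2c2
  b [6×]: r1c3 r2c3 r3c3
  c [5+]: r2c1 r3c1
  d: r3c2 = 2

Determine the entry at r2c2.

Cage d is given, so r3c2 = 2.
The 3 cells of cage a must have sum 5, which forces r1c1 = 1.
Cage a needs sum 5; hence r1c2 = 3.
Row 1 already has 3; hence r1c3 = 2.
The two cells of cage c must have sum 5, leaving r2c1 = 2.
Column 2 now contains 2; hence r2c2 = 1.
1 is placed in row 2, so r2c3 = 3.
2 is placed in row 3, which forces r3c1 = 3.
Column 3 already has 3; hence r3c3 = 1.
The full grid is 1 3 2 / 2 1 3 / 3 2 1.

1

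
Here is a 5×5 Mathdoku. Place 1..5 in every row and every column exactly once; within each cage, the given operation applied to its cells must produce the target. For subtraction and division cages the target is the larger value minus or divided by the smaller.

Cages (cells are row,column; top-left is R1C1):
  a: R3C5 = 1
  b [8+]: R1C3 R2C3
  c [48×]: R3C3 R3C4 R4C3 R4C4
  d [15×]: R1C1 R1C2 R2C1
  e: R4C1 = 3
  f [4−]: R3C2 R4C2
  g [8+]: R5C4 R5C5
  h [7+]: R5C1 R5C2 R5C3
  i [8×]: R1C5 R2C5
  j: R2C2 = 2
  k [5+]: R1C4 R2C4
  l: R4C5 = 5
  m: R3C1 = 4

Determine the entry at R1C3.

5

J is a freebie; hence R2C2 = 2.
Row 2 now contains 2, leaving R2C5 = 4.
Cage m is a single given cell, leaving R3C1 = 4.
Cage a is given, so R3C5 = 1.
Cage e is given, leaving R4C1 = 3.
Cage l is given, which forces R4C5 = 5.
Column 5 already has 5, so R5C5 = 3.
Cage d needs product 15, which forces R1C2 = 3.
Row 1 now contains 3, which forces R1C3 = 5.
4 is placed in column 5; hence R1C5 = 2.
Column 3 already has 5, which forces R2C3 = 3.
3 is placed in row 2, leaving R2C4 = 1.
Row 3 already has 1, so R3C2 = 5.
Column 3 now contains 3, which forces R3C3 = 2.
2 is placed in row 3; hence R3C4 = 3.
Row 4 already has 5, so R4C2 = 1.
Column 3 now contains 2, so R4C3 = 4.
4 is placed in row 4, leaving R4C4 = 2.
Column 2 already has 1, which forces R5C2 = 4.
Column 3 now contains 4, which forces R5C3 = 1.
Row 5 now contains 3; hence R5C4 = 5.
5 is placed in row 1; hence R1C1 = 1.
Row 1 now contains 2; hence R1C4 = 4.
Row 2 now contains 1, leaving R2C1 = 5.
1 is placed in row 5, which forces R5C1 = 2.
Filled in: 1 3 5 4 2 / 5 2 3 1 4 / 4 5 2 3 1 / 3 1 4 2 5 / 2 4 1 5 3.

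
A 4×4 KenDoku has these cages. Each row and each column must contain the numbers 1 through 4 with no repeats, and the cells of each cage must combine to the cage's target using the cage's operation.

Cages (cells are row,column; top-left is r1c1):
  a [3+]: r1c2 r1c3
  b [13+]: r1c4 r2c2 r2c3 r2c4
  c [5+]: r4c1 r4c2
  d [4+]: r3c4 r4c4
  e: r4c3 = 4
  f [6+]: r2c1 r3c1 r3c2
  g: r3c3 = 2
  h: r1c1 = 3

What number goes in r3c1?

Cage h is a single given cell; hence r1c1 = 3.
Cage b needs sum 13; hence r1c4 = 4.
Cage g is given, so r3c3 = 2.
Cage e is given, leaving r4c3 = 4.
Cage a needs two cells with sum 3, so r1c2 = 2.
Column 3 now contains 2, so r1c3 = 1.
Cage b needs sum 13; hence r2c2 = 4.
4 is placed in column 3, which forces r2c3 = 3.
The 4 cells of cage b must have sum 13, which forces r2c4 = 2.
The two cells of cage c must have sum 5, leaving r4c1 = 2.
Cage c's pair has sum 5; hence r4c2 = 3.
Row 4 already has 3, which forces r4c4 = 1.
2 is placed in row 2, which forces r2c1 = 1.
Cage f has sum 6, which forces r3c1 = 4.
Column 2 already has 3, so r3c2 = 1.
1 is placed in column 4, so r3c4 = 3.
Filled in: 3 2 1 4 / 1 4 3 2 / 4 1 2 3 / 2 3 4 1.

4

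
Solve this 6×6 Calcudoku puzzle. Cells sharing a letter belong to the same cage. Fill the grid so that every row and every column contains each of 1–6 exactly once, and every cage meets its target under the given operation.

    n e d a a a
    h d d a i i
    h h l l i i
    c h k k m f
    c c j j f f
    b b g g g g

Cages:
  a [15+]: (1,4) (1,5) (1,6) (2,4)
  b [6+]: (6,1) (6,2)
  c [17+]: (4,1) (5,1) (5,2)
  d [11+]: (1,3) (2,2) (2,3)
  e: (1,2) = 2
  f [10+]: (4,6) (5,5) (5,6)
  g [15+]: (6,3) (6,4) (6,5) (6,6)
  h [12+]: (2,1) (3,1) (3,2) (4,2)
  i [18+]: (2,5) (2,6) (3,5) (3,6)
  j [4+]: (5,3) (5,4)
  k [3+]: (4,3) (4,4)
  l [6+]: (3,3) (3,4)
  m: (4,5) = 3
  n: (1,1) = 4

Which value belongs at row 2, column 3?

4

Cage n is given, leaving (1,1) = 4.
E is a freebie, which forces (1,2) = 2.
The 3 cells of cage c must have sum 17; hence (4,1) = 6.
Cage m is given, which forces (4,5) = 3.
Cage c has sum 17, which forces (5,1) = 5.
The 3 cells of cage c must have sum 17, leaving (5,2) = 6.
In column 1, 3 can only go at (2,1), so (2,1) = 3.
Cage h needs sum 12; hence (3,2) = 3.
In column 2, 1 can only go at (2,2), so (2,2) = 1.
The 3 cells of cage d must have sum 11; hence (1,3) = 6.
The 3 cells of cage d must have sum 11, which forces (2,3) = 4.
Cage a needs sum 15, leaving (2,4) = 6.
Row 3 needs a 4, and only (3,4) is open for it.
Cage l's pair has sum 6, so (3,3) = 2.
Column 3 now contains 2, so (4,3) = 1.
1 is placed in row 4; hence (4,4) = 2.
Column 3 now contains 1, which forces (5,3) = 3.
Row 5 already has 3, leaving (5,4) = 1.
Column 3 already has 3, leaving (6,3) = 5.
Row 6 now contains 5; hence (6,4) = 3.
3 is placed in column 4; hence (1,4) = 5.
Cage a has sum 15, so (1,5) = 1.
Cage a needs sum 15; hence (1,6) = 3.
2 is placed in row 3; hence (3,1) = 1.
Cage h needs sum 12; hence (4,2) = 5.
Cage f has sum 10, so (4,6) = 4.
The 3 cells of cage f must have sum 10, which forces (5,5) = 4.
Cage f needs sum 10; hence (5,6) = 2.
Cage b's pair has sum 6, leaving (6,1) = 2.
Row 6 now contains 5, which forces (6,2) = 4.
Column 5 now contains 1, leaving (6,5) = 6.
6 is placed in row 6; hence (6,6) = 1.
Cage i needs sum 18, which forces (2,5) = 2.
2 is placed in column 6, leaving (2,6) = 5.
6 is placed in column 5; hence (3,5) = 5.
Cage i has sum 18, leaving (3,6) = 6.
The full grid is 4 2 6 5 1 3 / 3 1 4 6 2 5 / 1 3 2 4 5 6 / 6 5 1 2 3 4 / 5 6 3 1 4 2 / 2 4 5 3 6 1.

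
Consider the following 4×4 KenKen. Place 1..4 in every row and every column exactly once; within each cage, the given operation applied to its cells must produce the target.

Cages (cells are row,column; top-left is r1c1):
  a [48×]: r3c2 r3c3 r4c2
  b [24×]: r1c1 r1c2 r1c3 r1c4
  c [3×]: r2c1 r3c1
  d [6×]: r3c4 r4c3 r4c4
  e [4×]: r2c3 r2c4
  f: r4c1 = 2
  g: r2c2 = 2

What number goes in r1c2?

Cage g is a single given cell, so r2c2 = 2.
Cage a has product 48, leaving r3c2 = 3.
Cage a needs product 48, leaving r3c3 = 4.
Cage f is given, so r4c1 = 2.
Cage a needs product 48, which forces r4c2 = 4.
4 is placed in column 2; hence r1c2 = 1.
Cage c needs two cells with product 3, so r2c1 = 3.
4 is placed in column 3, leaving r2c3 = 1.
Cage e needs two cells with product 4; hence r2c4 = 4.
Row 3 now contains 3, which forces r3c1 = 1.
The 3 cells of cage d must have product 6, so r3c4 = 2.
Column 3 now contains 1; hence r4c3 = 3.
3 is placed in row 4, which forces r4c4 = 1.
Column 1 now contains 3; hence r1c1 = 4.
Column 3 now contains 3, which forces r1c3 = 2.
Column 4 now contains 2, leaving r1c4 = 3.
Completed grid: 4 1 2 3 / 3 2 1 4 / 1 3 4 2 / 2 4 3 1.

1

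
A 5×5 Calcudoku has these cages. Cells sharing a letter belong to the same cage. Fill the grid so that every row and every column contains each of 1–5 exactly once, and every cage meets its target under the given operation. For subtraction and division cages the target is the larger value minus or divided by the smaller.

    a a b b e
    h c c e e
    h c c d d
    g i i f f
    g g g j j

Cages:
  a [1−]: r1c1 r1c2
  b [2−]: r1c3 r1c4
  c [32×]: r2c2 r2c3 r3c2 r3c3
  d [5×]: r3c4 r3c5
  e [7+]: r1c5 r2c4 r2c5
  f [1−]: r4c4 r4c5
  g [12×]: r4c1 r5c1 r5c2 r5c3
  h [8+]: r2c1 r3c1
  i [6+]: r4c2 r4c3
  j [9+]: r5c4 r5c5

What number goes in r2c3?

1

In row 3, 3 can only go at r3c1, so r3c1 = 3.
Column 1 already has 3, so r2c1 = 5.
The 4 cells of cage g must have product 12; hence r4c1 = 2.
R5c4 and r5c5 in row 5 are {4, 5}; hence r5c1 = 1.
Column 1 now contains 1, leaving r1c1 = 4.
In row 1, 2 can only go at r1c5, so r1c5 = 2.
Row 2 needs a 2, and only r2c4 is open for it.
Cage e has sum 7, which forces r2c5 = 3.
Row 4 needs a 3, and only r4c4 is open for it.
Cage b needs two cells with difference 2, which forces r1c3 = 3.
Cage f's pair has difference 1, which forces r4c5 = 4.
3 is placed in column 3, so r5c3 = 2.
Column 5 already has 4, so r5c5 = 5.
3 is placed in row 1, so r1c2 = 5.
5 is placed in row 1, so r1c4 = 1.
Cage c needs product 32, which forces r2c2 = 4.
Cage c has product 32, so r2c3 = 1.
Cage c has product 32, which forces r3c2 = 2.
Column 3 now contains 2, which forces r3c3 = 4.
Cage d needs two cells with product 5, so r3c4 = 5.
Column 5 already has 5; hence r3c5 = 1.
Column 2 already has 5, which forces r4c2 = 1.
1 is placed in column 3, so r4c3 = 5.
Row 5 now contains 2, which forces r5c2 = 3.
Row 5 already has 5, so r5c4 = 4.
Filled in: 4 5 3 1 2 / 5 4 1 2 3 / 3 2 4 5 1 / 2 1 5 3 4 / 1 3 2 4 5.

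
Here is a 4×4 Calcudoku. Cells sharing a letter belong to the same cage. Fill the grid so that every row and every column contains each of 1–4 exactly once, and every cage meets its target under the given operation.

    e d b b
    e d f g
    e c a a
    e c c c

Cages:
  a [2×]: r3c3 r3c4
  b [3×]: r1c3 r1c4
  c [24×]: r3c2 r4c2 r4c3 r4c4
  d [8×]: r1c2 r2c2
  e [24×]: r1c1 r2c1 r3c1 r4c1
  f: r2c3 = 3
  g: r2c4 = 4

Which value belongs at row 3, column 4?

F is a freebie; hence r2c3 = 3.
Cage g is given, which forces r2c4 = 4.
The two cells of cage d must have product 8; hence r1c2 = 4.
Column 3 now contains 3, so r1c3 = 1.
Cage b's pair has product 3, leaving r1c4 = 3.
Row 2 now contains 4, which forces r2c2 = 2.
1 is placed in column 3, leaving r3c3 = 2.
Row 3 now contains 2, so r3c4 = 1.
2 is placed in column 3, which forces r4c3 = 4.
Column 4 now contains 1; hence r4c4 = 2.
Row 1 already has 3; hence r1c1 = 2.
Row 2 already has 2, which forces r2c1 = 1.
Cage e has product 24, which forces r3c1 = 4.
Row 3 already has 1; hence r3c2 = 3.
Cage e needs product 24, which forces r4c1 = 3.
Cage c has product 24, leaving r4c2 = 1.
The full grid is 2 4 1 3 / 1 2 3 4 / 4 3 2 1 / 3 1 4 2.

1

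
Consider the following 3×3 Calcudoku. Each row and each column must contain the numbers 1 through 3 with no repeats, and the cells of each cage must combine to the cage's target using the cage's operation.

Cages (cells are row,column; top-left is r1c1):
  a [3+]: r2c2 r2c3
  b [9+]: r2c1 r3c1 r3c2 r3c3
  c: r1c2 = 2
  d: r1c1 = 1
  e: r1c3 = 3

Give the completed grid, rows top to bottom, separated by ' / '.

Cage d is given; hence r1c1 = 1.
C is a freebie, which forces r1c2 = 2.
Cage e is a single given cell; hence r1c3 = 3.
Cage b needs sum 9, leaving r2c1 = 3.
2 is placed in column 2; hence r2c2 = 1.
Row 2 already has 1, which forces r2c3 = 2.
Column 1 now contains 1, leaving r3c1 = 2.
Column 2 now contains 1; hence r3c2 = 3.
2 is placed in column 3, which forces r3c3 = 1.

1 2 3 / 3 1 2 / 2 3 1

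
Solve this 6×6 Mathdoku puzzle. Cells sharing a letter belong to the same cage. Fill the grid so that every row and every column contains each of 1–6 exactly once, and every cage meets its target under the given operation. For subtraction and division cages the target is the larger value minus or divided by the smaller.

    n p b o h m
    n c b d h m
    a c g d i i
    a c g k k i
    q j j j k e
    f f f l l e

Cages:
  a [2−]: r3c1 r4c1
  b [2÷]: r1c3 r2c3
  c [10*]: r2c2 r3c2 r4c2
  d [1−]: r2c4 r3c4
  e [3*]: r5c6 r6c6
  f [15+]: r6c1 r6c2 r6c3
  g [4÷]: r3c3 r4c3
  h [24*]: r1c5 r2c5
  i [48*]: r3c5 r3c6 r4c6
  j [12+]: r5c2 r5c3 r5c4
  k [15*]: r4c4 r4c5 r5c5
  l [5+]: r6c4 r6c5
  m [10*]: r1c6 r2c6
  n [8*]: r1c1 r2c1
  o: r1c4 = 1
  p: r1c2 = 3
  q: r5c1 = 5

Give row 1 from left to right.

2 3 6 1 4 5

Cage p is given; hence r1c2 = 3.
Cage o is a single given cell, which forces r1c4 = 1.
Cage q is a single given cell; hence r5c1 = 5.
The only place for 5 in row 1 is r1c6.
5 is placed in column 6, leaving r2c6 = 2.
Cage n needs two cells with product 8, leaving r1c1 = 2.
Row 1 already has 2, which forces r1c3 = 6.
Row 1 now contains 6, leaving r1c5 = 4.
Row 2 now contains 2, which forces r2c1 = 4.
Column 5 now contains 4, leaving r2c5 = 6.
Column 5 now contains 4, leaving r3c5 = 2.
Column 1 already has 4, leaving r6c1 = 6.
The two cells of cage b must have quotient 2; hence r2c3 = 3.
Row 2 already has 3, leaving r2c4 = 5.
Cage c has product 10, which forces r4c2 = 2.
Column 4 now contains 5, leaving r4c4 = 3.
Row 2 now contains 5, which forces r2c2 = 1.
Cage a's pair has difference 2, leaving r3c1 = 3.
Cage c has product 10; hence r3c2 = 5.
3 is placed in row 4; hence r4c1 = 1.
Row 4 already has 1, so r4c3 = 4.
The 3 cells of cage k must have product 15, so r4c5 = 5.
Row 4 now contains 4, leaving r4c6 = 6.
4 is placed in column 3; hence r5c3 = 2.
The 3 cells of cage k must have product 15; hence r5c5 = 1.
1 is placed in row 5; hence r5c6 = 3.
Column 2 already has 5, which forces r6c2 = 4.
4 is placed in column 3; hence r6c3 = 5.
Row 6 already has 4, leaving r6c4 = 2.
1 is placed in column 5, leaving r6c5 = 3.
Column 6 now contains 3; hence r6c6 = 1.
4 is placed in column 3; hence r3c3 = 1.
Column 6 already has 6, so r3c6 = 4.
4 is placed in column 2; hence r5c2 = 6.
Cage j needs sum 12, which forces r5c4 = 4.
4 is placed in row 3, which forces r3c4 = 6.
Completed grid: 2 3 6 1 4 5 / 4 1 3 5 6 2 / 3 5 1 6 2 4 / 1 2 4 3 5 6 / 5 6 2 4 1 3 / 6 4 5 2 3 1.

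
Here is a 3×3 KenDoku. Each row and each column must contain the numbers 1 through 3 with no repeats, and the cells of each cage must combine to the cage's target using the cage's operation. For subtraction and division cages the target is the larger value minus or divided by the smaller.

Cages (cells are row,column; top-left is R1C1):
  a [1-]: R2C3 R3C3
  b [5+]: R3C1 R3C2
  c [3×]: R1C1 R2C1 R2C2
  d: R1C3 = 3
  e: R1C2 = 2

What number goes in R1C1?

Cage c has product 3, so R1C1 = 1.
E is a freebie, which forces R1C2 = 2.
D is a freebie, so R1C3 = 3.
Cage c has product 3; hence R2C1 = 3.
Cage c has product 3; hence R2C2 = 1.
Row 2 already has 1, which forces R2C3 = 2.
3 is placed in column 1, so R3C1 = 2.
2 is placed in column 2, which forces R3C2 = 3.
2 is placed in column 3, leaving R3C3 = 1.
Completed grid: 1 2 3 / 3 1 2 / 2 3 1.

1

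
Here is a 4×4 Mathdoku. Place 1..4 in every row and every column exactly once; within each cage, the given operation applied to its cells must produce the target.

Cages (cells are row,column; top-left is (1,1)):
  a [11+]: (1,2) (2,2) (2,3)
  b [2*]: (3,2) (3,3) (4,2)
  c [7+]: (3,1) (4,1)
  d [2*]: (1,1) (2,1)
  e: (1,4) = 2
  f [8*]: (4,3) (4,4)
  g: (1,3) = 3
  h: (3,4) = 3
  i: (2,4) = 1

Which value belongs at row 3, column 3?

Cage a has sum 11, so (1,2) = 4.
Cage g is a single given cell; hence (1,3) = 3.
Cage e is given, leaving (1,4) = 2.
Cage a has sum 11, which forces (2,2) = 3.
The 3 cells of cage a must have sum 11; hence (2,3) = 4.
Cage i is a single given cell; hence (2,4) = 1.
Cage b has product 2, so (3,2) = 2.
Cage b needs product 2, which forces (3,3) = 1.
H is a freebie, so (3,4) = 3.
The 3 cells of cage b must have product 2, leaving (4,2) = 1.
Column 3 already has 4, which forces (4,3) = 2.
Column 4 already has 2, so (4,4) = 4.
Row 1 already has 2, leaving (1,1) = 1.
Row 2 now contains 1, which forces (2,1) = 2.
Row 3 now contains 3, leaving (3,1) = 4.
Row 4 already has 4, so (4,1) = 3.
The full grid is 1 4 3 2 / 2 3 4 1 / 4 2 1 3 / 3 1 2 4.

1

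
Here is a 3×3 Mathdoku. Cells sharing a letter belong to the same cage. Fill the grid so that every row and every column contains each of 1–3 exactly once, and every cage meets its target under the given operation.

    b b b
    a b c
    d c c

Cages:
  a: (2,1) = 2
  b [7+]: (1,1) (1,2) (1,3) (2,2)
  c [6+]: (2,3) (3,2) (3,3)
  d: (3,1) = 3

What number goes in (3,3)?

Cage a is a single given cell; hence (2,1) = 2.
Cage b needs sum 7, so (2,2) = 1.
1 is placed in row 2; hence (2,3) = 3.
Cage d is given; hence (3,1) = 3.
Row 3 now contains 3; hence (3,2) = 2.
Row 3 now contains 2; hence (3,3) = 1.
Column 1 now contains 3, so (1,1) = 1.
2 is placed in column 2, leaving (1,2) = 3.
1 is placed in column 3, which forces (1,3) = 2.
The full grid is 1 3 2 / 2 1 3 / 3 2 1.

1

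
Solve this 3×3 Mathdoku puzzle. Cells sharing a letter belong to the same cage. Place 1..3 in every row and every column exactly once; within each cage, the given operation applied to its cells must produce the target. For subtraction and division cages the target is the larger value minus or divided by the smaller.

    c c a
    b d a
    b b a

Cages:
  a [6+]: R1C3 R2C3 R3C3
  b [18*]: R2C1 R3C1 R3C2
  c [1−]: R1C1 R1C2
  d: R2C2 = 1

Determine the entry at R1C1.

The 3 cells of cage b must have product 18, so R2C1 = 3.
Cage d is given, which forces R2C2 = 1.
Row 2 already has 1; hence R2C3 = 2.
The 3 cells of cage b must have product 18, so R3C1 = 2.
Cage b needs product 18, which forces R3C2 = 3.
Row 3 already has 3, leaving R3C3 = 1.
Column 1 already has 2, leaving R1C1 = 1.
3 is placed in column 2, leaving R1C2 = 2.
Column 3 already has 1, which forces R1C3 = 3.
Filled in: 1 2 3 / 3 1 2 / 2 3 1.

1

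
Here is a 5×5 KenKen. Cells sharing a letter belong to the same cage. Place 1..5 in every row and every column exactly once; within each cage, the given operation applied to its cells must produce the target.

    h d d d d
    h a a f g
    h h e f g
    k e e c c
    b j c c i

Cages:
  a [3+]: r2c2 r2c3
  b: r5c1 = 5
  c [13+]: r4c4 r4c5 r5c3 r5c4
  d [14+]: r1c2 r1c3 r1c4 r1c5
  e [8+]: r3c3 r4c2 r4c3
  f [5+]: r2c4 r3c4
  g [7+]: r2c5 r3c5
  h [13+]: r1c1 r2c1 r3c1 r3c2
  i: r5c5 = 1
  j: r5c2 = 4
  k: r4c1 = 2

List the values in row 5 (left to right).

5 4 2 3 1

K is a freebie, which forces r4c1 = 2.
Cage b is given, so r5c1 = 5.
J is a freebie, leaving r5c2 = 4.
I is a freebie, so r5c5 = 1.
Cage h needs sum 13, leaving r3c2 = 5.
Row 1 needs a 1, and only r1c1 is open for it.
Row 2 needs a 5, and only r2c5 is open for it.
The two cells of cage g must have sum 7; hence r3c5 = 2.
Cage c has sum 13; hence r4c4 = 5.
Column 5 now contains 5; hence r4c5 = 3.
Cage d has sum 14, leaving r1c3 = 5.
Column 5 now contains 3; hence r1c5 = 4.
Cage e needs sum 8, leaving r3c3 = 3.
3 is placed in row 4, which forces r4c2 = 1.
Cage e has sum 8; hence r4c3 = 4.
Column 3 now contains 3, which forces r5c3 = 2.
Row 5 already has 2, leaving r5c4 = 3.
Cage d needs sum 14, so r1c2 = 3.
Column 4 already has 3, leaving r1c4 = 2.
The 4 cells of cage h must have sum 13, which forces r2c1 = 3.
Column 2 already has 1, which forces r2c2 = 2.
Column 3 already has 2, leaving r2c3 = 1.
Row 2 now contains 1, leaving r2c4 = 4.
Row 3 now contains 3, so r3c1 = 4.
Column 4 already has 4; hence r3c4 = 1.
Filled in: 1 3 5 2 4 / 3 2 1 4 5 / 4 5 3 1 2 / 2 1 4 5 3 / 5 4 2 3 1.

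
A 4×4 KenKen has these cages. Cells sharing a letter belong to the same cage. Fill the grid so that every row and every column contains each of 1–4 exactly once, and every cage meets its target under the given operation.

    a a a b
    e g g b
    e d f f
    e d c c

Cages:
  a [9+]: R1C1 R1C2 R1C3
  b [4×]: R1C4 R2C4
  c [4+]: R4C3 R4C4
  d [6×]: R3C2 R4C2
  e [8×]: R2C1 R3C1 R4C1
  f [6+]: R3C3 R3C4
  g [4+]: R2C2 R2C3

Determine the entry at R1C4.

1

The only place for 1 in row 1 is R1C4.
Column 4 already has 1, leaving R2C4 = 4.
4 is placed in column 4; hence R3C4 = 2.
Cage c needs two cells with sum 4, leaving R4C3 = 1.
Column 4 already has 1, so R4C4 = 3.
Cage g's pair has sum 4; hence R2C2 = 1.
1 is placed in column 3, which forces R2C3 = 3.
Row 3 now contains 2, so R3C2 = 3.
Row 3 now contains 2, so R3C3 = 4.
Row 4 already has 3, which forces R4C2 = 2.
Cage a needs sum 9, leaving R1C1 = 3.
2 is placed in column 2, leaving R1C2 = 4.
4 is placed in column 3, leaving R1C3 = 2.
1 is placed in row 2, so R2C1 = 2.
Row 3 already has 4, leaving R3C1 = 1.
Row 4 now contains 2; hence R4C1 = 4.
Completed grid: 3 4 2 1 / 2 1 3 4 / 1 3 4 2 / 4 2 1 3.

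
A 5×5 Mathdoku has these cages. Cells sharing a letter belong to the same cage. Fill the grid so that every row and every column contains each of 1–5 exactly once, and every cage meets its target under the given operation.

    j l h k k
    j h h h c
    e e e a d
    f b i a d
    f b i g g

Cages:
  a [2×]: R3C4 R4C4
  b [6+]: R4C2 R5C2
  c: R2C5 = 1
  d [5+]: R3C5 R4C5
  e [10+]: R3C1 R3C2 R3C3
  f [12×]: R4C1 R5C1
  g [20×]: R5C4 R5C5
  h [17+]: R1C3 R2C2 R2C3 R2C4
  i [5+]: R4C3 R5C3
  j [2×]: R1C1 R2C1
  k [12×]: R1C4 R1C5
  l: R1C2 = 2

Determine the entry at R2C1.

Cage l is given, which forces R1C2 = 2.
Cage h needs sum 17, so R1C3 = 5.
Cage c is a single given cell, which forces R2C5 = 1.
2 is placed in row 1, leaving R1C1 = 1.
Row 2 now contains 1; hence R2C1 = 2.
In row 4, 5 can only go at R4C2, so R4C2 = 5.
Cage h has sum 17, which forces R2C4 = 5.
Cage e needs sum 10; hence R3C1 = 5.
Column 2 already has 5, leaving R5C2 = 1.
5 is placed in column 4, leaving R5C4 = 4.
Row 5 already has 4, so R5C5 = 5.
Column 4 now contains 4, leaving R1C4 = 3.
Cage k's pair has product 12; hence R1C5 = 4.
The two cells of cage f must have product 12, leaving R4C1 = 4.
Row 5 already has 4, which forces R5C1 = 3.
Row 5 already has 3, so R5C3 = 2.
The 3 cells of cage e must have sum 10; hence R3C2 = 4.
Column 3 already has 2, leaving R3C3 = 1.
Row 3 already has 1, leaving R3C4 = 2.
Row 3 already has 2, leaving R3C5 = 3.
Column 3 already has 2, so R4C3 = 3.
Column 4 already has 2, so R4C4 = 1.
Column 5 now contains 3, leaving R4C5 = 2.
Column 2 now contains 4, which forces R2C2 = 3.
Column 3 already has 3, so R2C3 = 4.
The full grid is 1 2 5 3 4 / 2 3 4 5 1 / 5 4 1 2 3 / 4 5 3 1 2 / 3 1 2 4 5.

2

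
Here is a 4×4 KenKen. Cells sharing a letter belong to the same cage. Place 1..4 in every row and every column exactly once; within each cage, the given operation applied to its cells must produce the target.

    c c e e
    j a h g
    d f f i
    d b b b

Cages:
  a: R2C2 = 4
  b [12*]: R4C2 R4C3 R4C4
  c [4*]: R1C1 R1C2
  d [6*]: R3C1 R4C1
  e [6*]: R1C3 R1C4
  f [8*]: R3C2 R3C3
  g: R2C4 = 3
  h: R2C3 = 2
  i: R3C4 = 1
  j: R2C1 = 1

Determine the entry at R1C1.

Cage j is given, leaving R2C1 = 1.
Cage a is a single given cell, leaving R2C2 = 4.
Cage h is a single given cell; hence R2C3 = 2.
Cage g is a single given cell, so R2C4 = 3.
4 is placed in column 2, so R3C2 = 2.
Column 3 already has 2; hence R3C3 = 4.
I is a freebie, which forces R3C4 = 1.
Column 4 already has 1, leaving R4C4 = 4.
1 is placed in column 1; hence R1C1 = 4.
4 is placed in column 2, so R1C2 = 1.
Column 3 already has 2, leaving R1C3 = 3.
3 is placed in column 4; hence R1C4 = 2.
2 is placed in row 3, leaving R3C1 = 3.
Cage d needs two cells with product 6, so R4C1 = 2.
1 is placed in column 2, so R4C2 = 3.
3 is placed in column 3, which forces R4C3 = 1.
Completed grid: 4 1 3 2 / 1 4 2 3 / 3 2 4 1 / 2 3 1 4.

4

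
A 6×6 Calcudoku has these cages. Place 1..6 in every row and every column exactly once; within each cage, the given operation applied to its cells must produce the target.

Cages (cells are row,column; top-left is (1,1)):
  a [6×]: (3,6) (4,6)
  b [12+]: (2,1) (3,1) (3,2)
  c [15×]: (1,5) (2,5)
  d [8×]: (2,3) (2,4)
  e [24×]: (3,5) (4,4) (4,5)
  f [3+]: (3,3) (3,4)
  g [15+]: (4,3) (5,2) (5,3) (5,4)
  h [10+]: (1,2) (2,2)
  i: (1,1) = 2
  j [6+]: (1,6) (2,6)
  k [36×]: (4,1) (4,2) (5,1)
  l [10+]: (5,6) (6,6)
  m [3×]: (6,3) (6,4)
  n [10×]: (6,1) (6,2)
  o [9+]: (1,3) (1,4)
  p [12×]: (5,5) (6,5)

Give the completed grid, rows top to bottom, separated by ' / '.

Cage i is given, so (1,1) = 2.
2 is placed in column 1, so (6,1) = 5.
Row 6 now contains 5; hence (6,2) = 2.
Row 1 needs a 1, and only (1,6) is open for it.
The two cells of cage j must have sum 6, so (2,6) = 5.
Cage c needs two cells with product 15, so (1,5) = 5.
5 is placed in row 2; hence (2,5) = 3.
Cage b has sum 12; hence (3,2) = 5.
The two cells of cage p must have product 12, which forces (5,5) = 2.
The two cells of cage p must have product 12, leaving (6,5) = 6.
6 is placed in row 6, leaving (6,6) = 4.
Cage e needs product 24, leaving (4,4) = 6.
Column 6 already has 4; hence (5,6) = 6.
The two cells of cage o must have sum 9, which forces (1,3) = 6.
Column 4 now contains 6, so (1,4) = 3.
Cage k has product 36, so (4,1) = 4.
Row 4 now contains 6, leaving (4,2) = 3.
Row 4 already has 3, so (4,3) = 5.
Row 4 now contains 4; hence (4,5) = 1.
Row 4 already has 3, so (4,6) = 2.
6 is placed in row 5, leaving (5,1) = 3.
Column 4 already has 3, so (6,4) = 1.
Row 1 already has 6, which forces (1,2) = 4.
The two cells of cage h must have sum 10, leaving (2,2) = 6.
Cage f's pair has sum 3; hence (3,3) = 1.
Column 4 already has 1; hence (3,4) = 2.
Column 5 already has 1, leaving (3,5) = 4.
2 is placed in column 6, leaving (3,6) = 3.
Column 2 already has 4, so (5,2) = 1.
Column 3 already has 1, leaving (5,3) = 4.
The 4 cells of cage g must have sum 15, which forces (5,4) = 5.
Row 6 already has 1; hence (6,3) = 3.
Row 2 now contains 6, which forces (2,1) = 1.
Column 3 now contains 4, which forces (2,3) = 2.
2 is placed in column 4; hence (2,4) = 4.
Row 3 now contains 1, leaving (3,1) = 6.

2 4 6 3 5 1 / 1 6 2 4 3 5 / 6 5 1 2 4 3 / 4 3 5 6 1 2 / 3 1 4 5 2 6 / 5 2 3 1 6 4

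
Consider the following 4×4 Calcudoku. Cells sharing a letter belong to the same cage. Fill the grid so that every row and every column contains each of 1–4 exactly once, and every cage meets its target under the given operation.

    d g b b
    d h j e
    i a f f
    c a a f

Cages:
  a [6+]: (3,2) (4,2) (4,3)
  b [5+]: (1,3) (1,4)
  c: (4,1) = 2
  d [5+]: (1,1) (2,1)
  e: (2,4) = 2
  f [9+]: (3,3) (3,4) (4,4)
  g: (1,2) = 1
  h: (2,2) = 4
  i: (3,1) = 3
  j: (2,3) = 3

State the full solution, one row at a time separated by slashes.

G is a freebie, which forces (1,2) = 1.
Cage h is a single given cell; hence (2,2) = 4.
Cage j is given, leaving (2,3) = 3.
Cage e is a single given cell, which forces (2,4) = 2.
I is a freebie, so (3,1) = 3.
Row 3 already has 3, so (3,2) = 2.
Row 3 already has 2, leaving (3,3) = 4.
Row 3 already has 4, leaving (3,4) = 1.
C is a freebie, which forces (4,1) = 2.
Column 2 now contains 2; hence (4,2) = 3.
2 is placed in row 4; hence (4,3) = 1.
Row 4 already has 3, leaving (4,4) = 4.
Column 1 already has 2, so (1,1) = 4.
4 is placed in column 3, which forces (1,3) = 2.
4 is placed in column 4; hence (1,4) = 3.
Row 2 now contains 2, which forces (2,1) = 1.

4 1 2 3 / 1 4 3 2 / 3 2 4 1 / 2 3 1 4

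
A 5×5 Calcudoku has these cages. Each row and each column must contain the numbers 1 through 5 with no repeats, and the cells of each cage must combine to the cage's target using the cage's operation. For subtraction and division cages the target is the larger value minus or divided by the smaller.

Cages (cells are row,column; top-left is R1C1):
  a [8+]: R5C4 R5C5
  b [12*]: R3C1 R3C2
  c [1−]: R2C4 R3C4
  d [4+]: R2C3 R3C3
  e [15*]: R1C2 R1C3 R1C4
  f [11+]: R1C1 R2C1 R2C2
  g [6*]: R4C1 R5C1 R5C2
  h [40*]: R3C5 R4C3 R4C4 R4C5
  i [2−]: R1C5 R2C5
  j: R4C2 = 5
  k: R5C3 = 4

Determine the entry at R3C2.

3

Cage j is a single given cell, which forces R4C2 = 5.
Cage k is given; hence R5C3 = 4.
The 4 cells of cage h must have product 40; hence R3C5 = 5.
Column 5 already has 5, so R5C5 = 3.
The 3 cells of cage g must have product 6; hence R4C1 = 3.
Row 5 now contains 3, leaving R5C4 = 5.
Cage e has product 15, leaving R1C3 = 5.
Column 1 now contains 3, so R3C1 = 4.
Cage b's pair has product 12; hence R3C2 = 3.
3 is placed in row 3, leaving R3C3 = 1.
Row 3 already has 1, which forces R3C4 = 2.
1 is placed in column 3, which forces R4C3 = 2.
4 is placed in column 1, which forces R1C1 = 2.
3 is placed in column 2; hence R1C2 = 1.
Cage e has product 15; hence R1C4 = 3.
Row 1 already has 2, which forces R1C5 = 4.
Cage f has sum 11, so R2C1 = 5.
The 3 cells of cage f must have sum 11, leaving R2C2 = 4.
1 is placed in column 3, so R2C3 = 3.
Column 4 already has 3, which forces R2C4 = 1.
4 is placed in column 5; hence R2C5 = 2.
1 is placed in column 4; hence R4C4 = 4.
4 is placed in column 5, leaving R4C5 = 1.
2 is placed in column 1, leaving R5C1 = 1.
Column 2 now contains 1, which forces R5C2 = 2.
The full grid is 2 1 5 3 4 / 5 4 3 1 2 / 4 3 1 2 5 / 3 5 2 4 1 / 1 2 4 5 3.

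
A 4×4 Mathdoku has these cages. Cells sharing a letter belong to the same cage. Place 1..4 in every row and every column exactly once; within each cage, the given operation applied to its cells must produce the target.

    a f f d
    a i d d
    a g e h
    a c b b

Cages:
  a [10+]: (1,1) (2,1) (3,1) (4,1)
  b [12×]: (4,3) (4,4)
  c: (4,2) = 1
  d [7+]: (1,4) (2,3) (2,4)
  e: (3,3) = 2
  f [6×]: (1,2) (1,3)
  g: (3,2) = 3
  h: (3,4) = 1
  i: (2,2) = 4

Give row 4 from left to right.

2 1 4 3

Cage i is a single given cell, leaving (2,2) = 4.
G is a freebie; hence (3,2) = 3.
Cage e is given; hence (3,3) = 2.
Cage h is given, which forces (3,4) = 1.
Cage c is given, which forces (4,2) = 1.
Column 2 already has 3, leaving (1,2) = 2.
Column 3 now contains 2, which forces (1,3) = 3.
The 3 cells of cage d must have sum 7; hence (1,4) = 4.
Cage d needs sum 7, so (2,3) = 1.
The 3 cells of cage d must have sum 7, so (2,4) = 2.
Row 3 now contains 1, which forces (3,1) = 4.
Column 3 now contains 3, so (4,3) = 4.
Column 4 already has 4, leaving (4,4) = 3.
3 is placed in row 1, leaving (1,1) = 1.
Row 2 already has 2, so (2,1) = 3.
Row 4 already has 3, leaving (4,1) = 2.
Filled in: 1 2 3 4 / 3 4 1 2 / 4 3 2 1 / 2 1 4 3.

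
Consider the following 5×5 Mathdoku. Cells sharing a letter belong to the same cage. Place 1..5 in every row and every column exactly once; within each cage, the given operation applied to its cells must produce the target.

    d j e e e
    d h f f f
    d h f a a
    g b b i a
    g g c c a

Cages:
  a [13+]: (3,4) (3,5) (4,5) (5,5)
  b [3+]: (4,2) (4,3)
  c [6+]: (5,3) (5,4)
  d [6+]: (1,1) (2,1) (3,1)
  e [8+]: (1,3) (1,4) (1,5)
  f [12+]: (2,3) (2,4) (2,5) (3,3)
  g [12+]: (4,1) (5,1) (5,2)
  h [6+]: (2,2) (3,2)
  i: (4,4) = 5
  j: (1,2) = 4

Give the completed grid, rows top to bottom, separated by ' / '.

3 4 5 1 2 / 1 5 2 3 4 / 2 1 3 4 5 / 4 2 1 5 3 / 5 3 4 2 1

Cage j is given, leaving (1,2) = 4.
Cage i is a single given cell; hence (4,4) = 5.
In row 1, 3 can only go at (1,1), so (1,1) = 3.
3 is placed in column 1; hence (4,1) = 4.
Cage g has sum 12; hence (5,1) = 5.
The 3 cells of cage g must have sum 12, which forces (5,2) = 3.
Row 4 needs a 3, and only (4,5) is open for it.
In row 5, 1 can only go at (5,5), so (5,5) = 1.
The 4 cells of cage a must have sum 13, leaving (3,4) = 4.
The 4 cells of cage a must have sum 13, so (3,5) = 5.
Column 4 now contains 4; hence (5,4) = 2.
Cage e has sum 8, leaving (1,3) = 5.
Column 4 already has 2, so (1,4) = 1.
Column 5 already has 5; hence (1,5) = 2.
Cage h's pair has sum 6, so (2,2) = 5.
1 is placed in column 4, leaving (2,4) = 3.
2 is placed in column 5, leaving (2,5) = 4.
Row 3 already has 5; hence (3,2) = 1.
Column 2 now contains 1; hence (4,2) = 2.
Row 4 now contains 2, leaving (4,3) = 1.
Row 5 now contains 2, which forces (5,3) = 4.
Cage d has sum 6, which forces (2,1) = 1.
4 is placed in row 2; hence (2,3) = 2.
1 is placed in row 3, leaving (3,1) = 2.
Cage f needs sum 12, leaving (3,3) = 3.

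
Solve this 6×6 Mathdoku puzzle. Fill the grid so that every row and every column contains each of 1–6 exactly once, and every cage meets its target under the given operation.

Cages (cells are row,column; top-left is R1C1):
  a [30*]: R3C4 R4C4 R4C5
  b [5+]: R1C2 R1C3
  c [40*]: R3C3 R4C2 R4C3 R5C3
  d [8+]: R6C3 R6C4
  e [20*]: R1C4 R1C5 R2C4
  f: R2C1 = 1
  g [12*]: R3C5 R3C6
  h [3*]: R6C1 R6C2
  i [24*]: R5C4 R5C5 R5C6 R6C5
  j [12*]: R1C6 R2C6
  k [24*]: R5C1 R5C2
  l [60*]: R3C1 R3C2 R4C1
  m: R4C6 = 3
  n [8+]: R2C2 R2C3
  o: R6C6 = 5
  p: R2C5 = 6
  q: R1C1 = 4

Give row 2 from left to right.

1 5 3 4 6 2

Cage q is given, leaving R1C1 = 4.
F is a freebie; hence R2C1 = 1.
Cage p is given, so R2C5 = 6.
M is a freebie, which forces R4C6 = 3.
Column 1 already has 4, so R5C1 = 6.
6 is placed in row 5, leaving R5C2 = 4.
1 is placed in column 1, which forces R6C1 = 3.
Row 6 already has 3; hence R6C2 = 1.
O is a freebie; hence R6C6 = 5.
Cage j's pair has product 12, leaving R1C6 = 6.
Cage j's pair has product 12, so R2C6 = 2.
Cage l has product 60, which forces R3C2 = 6.
6 is placed in column 6, leaving R3C6 = 4.
2 is placed in column 6; hence R5C6 = 1.
The 4 cells of cage i must have product 24, leaving R6C5 = 4.
Row 2 now contains 2, so R2C4 = 4.
Cage c needs product 40, which forces R3C3 = 1.
The two cells of cage g must have product 12; hence R3C5 = 3.
Cage c has product 40, leaving R4C3 = 4.
Column 5 already has 3, so R5C5 = 2.
3 is placed in row 3, which forces R3C4 = 5.
Cage c has product 40, leaving R4C2 = 2.
The 3 cells of cage a must have product 30, so R4C4 = 6.
The 3 cells of cage a must have product 30; hence R4C5 = 1.
Row 5 already has 2, which forces R5C3 = 5.
Row 5 already has 2, which forces R5C4 = 3.
6 is placed in column 4, so R6C4 = 2.
Column 2 now contains 2, so R1C2 = 3.
The two cells of cage b must have sum 5, which forces R1C3 = 2.
Column 4 now contains 5, so R1C4 = 1.
Column 5 now contains 1; hence R1C5 = 5.
The two cells of cage n must have sum 8; hence R2C2 = 5.
Column 3 now contains 5, which forces R2C3 = 3.
Row 3 now contains 5, so R3C1 = 2.
Row 4 now contains 2; hence R4C1 = 5.
Row 6 already has 2, which forces R6C3 = 6.
Filled in: 4 3 2 1 5 6 / 1 5 3 4 6 2 / 2 6 1 5 3 4 / 5 2 4 6 1 3 / 6 4 5 3 2 1 / 3 1 6 2 4 5.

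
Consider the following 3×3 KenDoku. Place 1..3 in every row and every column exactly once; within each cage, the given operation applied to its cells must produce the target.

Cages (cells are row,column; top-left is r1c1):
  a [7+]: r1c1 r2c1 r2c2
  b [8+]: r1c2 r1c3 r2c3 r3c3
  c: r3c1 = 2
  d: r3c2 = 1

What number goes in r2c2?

3

The 4 cells of cage b must have sum 8, leaving r1c2 = 2.
Column 2 now contains 2; hence r2c2 = 3.
C is a freebie; hence r3c1 = 2.
D is a freebie, leaving r3c2 = 1.
Row 3 now contains 1, which forces r3c3 = 3.
Row 1 already has 2; hence r1c1 = 3.
Column 3 already has 3, leaving r1c3 = 1.
Row 2 already has 3; hence r2c1 = 1.
The 4 cells of cage b must have sum 8, so r2c3 = 2.
Filled in: 3 2 1 / 1 3 2 / 2 1 3.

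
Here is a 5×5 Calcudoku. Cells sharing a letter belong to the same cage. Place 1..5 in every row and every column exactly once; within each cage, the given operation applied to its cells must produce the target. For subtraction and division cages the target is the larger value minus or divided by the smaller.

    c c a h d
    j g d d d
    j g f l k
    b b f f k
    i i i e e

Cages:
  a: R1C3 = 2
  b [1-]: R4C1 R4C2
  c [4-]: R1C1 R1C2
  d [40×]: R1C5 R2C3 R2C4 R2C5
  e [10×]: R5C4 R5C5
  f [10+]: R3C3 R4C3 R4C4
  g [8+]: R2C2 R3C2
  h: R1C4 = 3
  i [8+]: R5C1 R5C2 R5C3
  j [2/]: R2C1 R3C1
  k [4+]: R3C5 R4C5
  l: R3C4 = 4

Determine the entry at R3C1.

2

Cage a is a single given cell, leaving R1C3 = 2.
H is a freebie, so R1C4 = 3.
Cage l is given, leaving R3C4 = 4.
The only place for 4 in row 1 is R1C5.
Row 2 needs a 3, and only R2C2 is open for it.
Column 2 now contains 3, leaving R3C2 = 5.
Cage c needs two cells with difference 4; hence R1C1 = 5.
5 is placed in column 2, so R1C2 = 1.
Row 2 needs a 4, and only R2C1 is open for it.
Cage j needs two cells with quotient 2, so R3C1 = 2.
The only place for 4 in row 5 is R5C2.
Column 2 now contains 4, so R4C2 = 2.
2 is placed in row 4, which forces R4C4 = 5.
Column 4 now contains 5, which forces R5C4 = 2.
2 is placed in row 5, leaving R5C5 = 5.
The 4 cells of cage d must have product 40, which forces R2C3 = 5.
2 is placed in column 4; hence R2C4 = 1.
Cage d needs product 40; hence R2C5 = 2.
Cage f needs sum 10, so R3C3 = 1.
Row 3 now contains 1, which forces R3C5 = 3.
5 is placed in row 4, so R4C3 = 4.
Column 5 now contains 3, leaving R4C5 = 1.
Column 3 now contains 1; hence R5C3 = 3.
1 is placed in row 4; hence R4C1 = 3.
3 is placed in row 5, leaving R5C1 = 1.
The full grid is 5 1 2 3 4 / 4 3 5 1 2 / 2 5 1 4 3 / 3 2 4 5 1 / 1 4 3 2 5.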